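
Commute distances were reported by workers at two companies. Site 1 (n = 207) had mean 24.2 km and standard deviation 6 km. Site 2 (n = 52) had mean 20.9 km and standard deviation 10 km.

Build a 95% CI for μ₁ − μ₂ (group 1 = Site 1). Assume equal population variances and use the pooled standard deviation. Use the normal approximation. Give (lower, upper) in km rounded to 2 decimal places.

s_p = √[((n₁−1)s₁² + (n₂−1)s₂²)/(n₁+n₂−2)] = √[(206·6² + 51·10²)/257] = 6.9786.
SE = 6.9786·√(1/207 + 1/52) = 1.0825.
With z* = 1.960, margin = 1.960 × 1.0825 = 2.1217.
x̄₁ − x̄₂ = 24.2 − 20.9 = 3.3000; interval 3.3000 ± 2.1217 = (1.18, 5.42).

(1.18, 5.42)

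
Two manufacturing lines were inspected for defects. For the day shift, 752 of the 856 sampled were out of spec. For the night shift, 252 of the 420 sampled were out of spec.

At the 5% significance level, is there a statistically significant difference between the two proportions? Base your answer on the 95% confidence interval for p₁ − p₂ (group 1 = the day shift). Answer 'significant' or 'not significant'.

p̂₁ = 752/856 = 0.8785 and p̂₂ = 252/420 = 0.6000.
SE₁ = √(p̂₁(1−p̂₁)/n₁) = √(0.8785·0.1215/856) = 0.01117; SE₂ = √(0.6000·0.4000/420) = 0.02390.
Independent samples: SE of the difference = √(SE₁² + SE₂²) = √(0.0001247689 + 0.00057121) = 0.02638.
z* for 95% confidence is 1.960, so the margin of error is 1.960 × 0.02638 = 0.05170.
Point estimate p̂₁ − p̂₂ = 0.8785 − 0.6000 = 0.2785.
0.2785 ± 0.05170 → (0.22680, 0.33020).
The interval (0.22680, 0.33020) does not contain 0, so the difference is significant.

significant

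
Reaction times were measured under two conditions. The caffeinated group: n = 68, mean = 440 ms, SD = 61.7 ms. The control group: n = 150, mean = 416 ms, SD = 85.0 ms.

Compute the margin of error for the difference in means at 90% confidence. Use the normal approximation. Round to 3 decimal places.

16.788

Standard errors of each mean: 61.7/√68 = 7.4822 and 85.0/√150 = 6.9402.
SE(x̄₁ − x̄₂) = √(7.4822² + 6.9402²) = 10.2054 for independent samples with unequal variances.
With z* = 1.645, the margin is 1.645 × 10.2054 = 16.7879.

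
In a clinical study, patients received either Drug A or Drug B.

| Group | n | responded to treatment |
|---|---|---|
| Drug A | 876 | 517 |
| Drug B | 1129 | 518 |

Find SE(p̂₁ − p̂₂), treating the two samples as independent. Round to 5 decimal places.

0.02227

First, p̂₁ = 517/876 = 0.5902; p̂₂ = 518/1129 = 0.4588.
The two standard errors are √(0.5902×0.4098/876) = 0.01662 and √(0.4588×0.5412/1129) = 0.01483.
Because the samples are independent, SE_diff = √(0.01662² + 0.01483²) = 0.02227.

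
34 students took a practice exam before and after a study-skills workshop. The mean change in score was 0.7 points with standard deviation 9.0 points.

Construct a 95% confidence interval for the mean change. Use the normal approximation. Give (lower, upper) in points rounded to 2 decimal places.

Paired design: SE = s_d/√n = 9.0/√34 = 1.5435.
z* = 1.960; margin of error = 1.960 × 1.5435 = 3.0253.
0.7 ± 3.0253 → (-2.33, 3.73).

(-2.33, 3.73)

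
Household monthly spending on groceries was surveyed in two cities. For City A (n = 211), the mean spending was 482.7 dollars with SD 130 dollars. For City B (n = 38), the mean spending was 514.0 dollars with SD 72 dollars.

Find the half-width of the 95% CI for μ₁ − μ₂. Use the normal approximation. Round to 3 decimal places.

28.840

Per-group SEs: s₁/√n₁ = 130/√211 = 8.9496, s₂/√n₂ = 72/√38 = 11.6799.
Unpooled SE of the difference: √(80.09534016 + 136.42006401) = 14.7145.
Margin of error = z* · SE = 1.960 × 14.7145 = 28.8404.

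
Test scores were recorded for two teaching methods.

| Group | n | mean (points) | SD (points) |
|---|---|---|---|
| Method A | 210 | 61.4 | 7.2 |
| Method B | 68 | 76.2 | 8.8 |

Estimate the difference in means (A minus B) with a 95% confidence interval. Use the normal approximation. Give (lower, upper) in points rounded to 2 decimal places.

(-17.11, -12.49)

SE₁ = s₁/√n₁ = 7.2/√210 = 0.4968; SE₂ = 8.8/√68 = 1.0672.
Independent samples, unequal variances: SE_diff = √(SE₁² + SE₂²) = √(0.24681024 + 1.13891584) = 1.1772.
z* = 1.960, so margin of error = 1.960 × 1.1772 = 2.3073.
Difference in means = 61.4 − 76.2 = -14.8000.
-14.8000 ± 2.3073 → (-17.11, -12.49).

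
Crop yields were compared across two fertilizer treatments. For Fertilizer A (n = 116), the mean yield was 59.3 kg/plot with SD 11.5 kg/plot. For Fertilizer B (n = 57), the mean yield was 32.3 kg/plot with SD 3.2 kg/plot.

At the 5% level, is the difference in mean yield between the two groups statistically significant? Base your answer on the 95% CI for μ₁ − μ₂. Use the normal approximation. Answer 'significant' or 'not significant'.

SE₁ = s₁/√n₁ = 11.5/√116 = 1.0677; SE₂ = 3.2/√57 = 0.4239.
Independent samples, unequal variances: SE_diff = √(SE₁² + SE₂²) = √(1.13998329 + 0.17969121) = 1.1488.
z* = 1.960, so margin of error = 1.960 × 1.1488 = 2.2516.
Difference in means = 59.3 − 32.3 = 27.0000.
27.0000 ± 2.2516 → (24.7484, 29.2516).
The interval (24.7484, 29.2516) does not contain 0, so the difference is significant.

significant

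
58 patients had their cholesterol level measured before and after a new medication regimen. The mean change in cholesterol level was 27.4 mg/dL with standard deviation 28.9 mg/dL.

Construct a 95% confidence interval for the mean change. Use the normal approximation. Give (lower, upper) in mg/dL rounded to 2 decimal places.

(19.96, 34.84)

This is a matched-pairs design, so SE = s_d/√n = 28.9/√58 = 3.7948.
Margin = 1.960 × 3.7948 = 7.4378; the interval is 27.4 ± 7.4378 = (19.96, 34.84).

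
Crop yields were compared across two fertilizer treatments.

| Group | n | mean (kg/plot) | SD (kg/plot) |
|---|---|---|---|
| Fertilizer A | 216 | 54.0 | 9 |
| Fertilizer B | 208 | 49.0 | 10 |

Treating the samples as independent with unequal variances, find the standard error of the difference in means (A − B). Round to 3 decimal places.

Standard errors of each mean: 9/√216 = 0.6124 and 10/√208 = 0.6934.
SE(x̄₁ − x̄₂) = √(0.6124² + 0.6934²) = 0.9251 for independent samples with unequal variances.

0.925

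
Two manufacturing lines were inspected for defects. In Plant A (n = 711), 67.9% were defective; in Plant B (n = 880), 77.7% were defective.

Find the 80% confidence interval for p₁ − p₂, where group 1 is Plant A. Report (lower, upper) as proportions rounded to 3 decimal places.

The two standard errors are √(0.6790×0.3210/711) = 0.01751 and √(0.7770×0.2230/880) = 0.01403.
Because the samples are independent, SE_diff = √(0.01751² + 0.01403²) = 0.02244.
Using z* = 1.282 for 80%, ME = 1.282 × 0.02244 = 0.02877.
p̂₁ − p̂₂ = -0.0980; interval -0.0980 ± 0.02877 gives (-0.127, -0.069).

(-0.127, -0.069)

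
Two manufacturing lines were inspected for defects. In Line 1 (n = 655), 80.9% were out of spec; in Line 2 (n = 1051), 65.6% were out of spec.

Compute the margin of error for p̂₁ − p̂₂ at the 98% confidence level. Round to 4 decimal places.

0.0494

SE₁ = √(p̂₁(1−p̂₁)/n₁) = √(0.8090·0.1910/655) = 0.01536; SE₂ = √(0.6560·0.3440/1051) = 0.01465.
Independent samples: SE of the difference = √(SE₁² + SE₂²) = √(0.0002359296 + 0.0002146225) = 0.02123.
z* for 98% confidence is 2.326, so the margin of error is 2.326 × 0.02123 = 0.04938.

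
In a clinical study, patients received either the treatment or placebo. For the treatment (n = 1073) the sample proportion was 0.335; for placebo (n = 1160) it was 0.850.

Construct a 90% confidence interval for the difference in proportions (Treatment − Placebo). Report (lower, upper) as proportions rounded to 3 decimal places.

The two standard errors are √(0.3350×0.6650/1073) = 0.01441 and √(0.8500×0.1500/1160) = 0.01048.
Because the samples are independent, SE_diff = √(0.01441² + 0.01048²) = 0.01782.
Using z* = 1.645 for 90%, ME = 1.645 × 0.01782 = 0.02931.
p̂₁ − p̂₂ = -0.5150; interval -0.5150 ± 0.02931 gives (-0.544, -0.486).

(-0.544, -0.486)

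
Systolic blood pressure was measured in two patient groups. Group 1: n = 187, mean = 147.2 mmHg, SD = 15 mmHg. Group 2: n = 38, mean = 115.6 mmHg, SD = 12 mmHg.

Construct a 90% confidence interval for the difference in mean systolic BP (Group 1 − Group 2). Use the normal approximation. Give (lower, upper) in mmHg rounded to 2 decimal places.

(27.92, 35.28)

Standard errors of each mean: 15/√187 = 1.0969 and 12/√38 = 1.9467.
SE(x̄₁ − x̄₂) = √(1.0969² + 1.9467²) = 2.2345 for independent samples with unequal variances.
With z* = 1.645, the margin is 1.645 × 2.2345 = 3.6758.
x̄₁ − x̄₂ = 147.2 − 115.6 = 31.6000; the interval is 31.6000 ± 3.6758 = (27.92, 35.28).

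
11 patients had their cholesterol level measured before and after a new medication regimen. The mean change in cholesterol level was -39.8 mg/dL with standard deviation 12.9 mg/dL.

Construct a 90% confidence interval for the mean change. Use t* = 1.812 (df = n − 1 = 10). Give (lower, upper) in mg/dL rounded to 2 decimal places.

This is a matched-pairs design, so SE = s_d/√n = 12.9/√11 = 3.8895.
Margin = 1.812 × 3.8895 = 7.0478; the interval is -39.8 ± 7.0478 = (-46.85, -32.75).

(-46.85, -32.75)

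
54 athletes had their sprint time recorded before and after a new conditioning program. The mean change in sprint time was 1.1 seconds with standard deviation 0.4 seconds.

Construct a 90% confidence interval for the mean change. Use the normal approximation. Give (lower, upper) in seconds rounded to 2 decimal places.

(1.01, 1.19)

This is a matched-pairs design, so SE = s_d/√n = 0.4/√54 = 0.0544.
Margin = 1.645 × 0.0544 = 0.0895; the interval is 1.1 ± 0.0895 = (1.01, 1.19).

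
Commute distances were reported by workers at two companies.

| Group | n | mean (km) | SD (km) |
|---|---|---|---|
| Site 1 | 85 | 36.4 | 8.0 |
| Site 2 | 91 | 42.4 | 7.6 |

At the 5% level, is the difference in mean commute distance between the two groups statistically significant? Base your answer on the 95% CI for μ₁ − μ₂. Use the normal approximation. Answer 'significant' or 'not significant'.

significant

Per-group SEs: s₁/√n₁ = 8.0/√85 = 0.8677, s₂/√n₂ = 7.6/√91 = 0.7967.
Unpooled SE of the difference: √(0.75290329 + 0.63473089) = 1.1780.
Margin of error = z* · SE = 1.960 × 1.1780 = 2.3089.
x̄₁ − x̄₂ = 36.4 − 42.4 = -6.0000.
CI: -6.0000 ± 2.3089 = (-8.3089, -3.6911).
The interval (-8.3089, -3.6911) does not contain 0, so the difference is significant.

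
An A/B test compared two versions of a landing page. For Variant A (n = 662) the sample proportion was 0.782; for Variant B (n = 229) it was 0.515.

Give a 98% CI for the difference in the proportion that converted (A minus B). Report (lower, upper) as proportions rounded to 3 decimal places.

(0.182, 0.352)

The two standard errors are √(0.7820×0.2180/662) = 0.01605 and √(0.5150×0.4850/229) = 0.03303.
Because the samples are independent, SE_diff = √(0.01605² + 0.03303²) = 0.03672.
Using z* = 2.326 for 98%, ME = 2.326 × 0.03672 = 0.08541.
p̂₁ − p̂₂ = 0.2670; interval 0.2670 ± 0.08541 gives (0.182, 0.352).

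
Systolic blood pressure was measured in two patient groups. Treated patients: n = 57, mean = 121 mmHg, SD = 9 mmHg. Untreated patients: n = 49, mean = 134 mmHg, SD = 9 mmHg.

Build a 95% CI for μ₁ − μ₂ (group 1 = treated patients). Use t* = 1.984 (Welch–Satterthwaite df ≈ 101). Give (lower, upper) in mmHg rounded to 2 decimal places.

SE₁ = s₁/√n₁ = 9/√57 = 1.1921; SE₂ = 9/√49 = 1.2857.
Independent samples, unequal variances: SE_diff = √(SE₁² + SE₂²) = √(1.42110241 + 1.65302449) = 1.7533.
t* = 1.984, so margin of error = 1.984 × 1.7533 = 3.4785.
Difference in means = 121 − 134 = -13.0000.
-13.0000 ± 3.4785 → (-16.48, -9.52).

(-16.48, -9.52)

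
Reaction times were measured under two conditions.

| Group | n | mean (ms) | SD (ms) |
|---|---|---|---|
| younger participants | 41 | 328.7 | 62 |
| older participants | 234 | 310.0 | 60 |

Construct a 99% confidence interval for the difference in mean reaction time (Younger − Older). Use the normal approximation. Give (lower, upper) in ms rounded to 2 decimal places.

SE₁ = s₁/√n₁ = 62/√41 = 9.6828; SE₂ = 60/√234 = 3.9223.
Independent samples, unequal variances: SE_diff = √(SE₁² + SE₂²) = √(93.75661584 + 15.38443729) = 10.4471.
z* = 2.576, so margin of error = 2.576 × 10.4471 = 26.9117.
Difference in means = 328.7 − 310.0 = 18.7000.
18.7000 ± 26.9117 → (-8.21, 45.61).

(-8.21, 45.61)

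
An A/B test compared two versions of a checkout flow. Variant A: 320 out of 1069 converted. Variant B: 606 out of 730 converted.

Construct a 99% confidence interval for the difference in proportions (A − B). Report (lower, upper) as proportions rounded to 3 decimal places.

(-0.582, -0.480)

p̂₁ = 320/1069 = 0.2993 and p̂₂ = 606/730 = 0.8301.
SE₁ = √(p̂₁(1−p̂₁)/n₁) = √(0.2993·0.7007/1069) = 0.01401; SE₂ = √(0.8301·0.1699/730) = 0.01390.
Independent samples: SE of the difference = √(SE₁² + SE₂²) = √(0.0001962801 + 0.00019321) = 0.01974.
z* for 99% confidence is 2.576, so the margin of error is 2.576 × 0.01974 = 0.05085.
Point estimate p̂₁ − p̂₂ = 0.2993 − 0.8301 = -0.5308.
-0.5308 ± 0.05085 → (-0.582, -0.480).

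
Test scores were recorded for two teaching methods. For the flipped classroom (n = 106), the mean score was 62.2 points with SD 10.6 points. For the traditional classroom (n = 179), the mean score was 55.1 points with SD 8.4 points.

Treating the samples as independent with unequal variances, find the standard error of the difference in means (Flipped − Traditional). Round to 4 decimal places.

1.2059

SE₁ = s₁/√n₁ = 10.6/√106 = 1.0296; SE₂ = 8.4/√179 = 0.6278.
Independent samples, unequal variances: SE_diff = √(SE₁² + SE₂²) = √(1.06007616 + 0.39413284) = 1.2059.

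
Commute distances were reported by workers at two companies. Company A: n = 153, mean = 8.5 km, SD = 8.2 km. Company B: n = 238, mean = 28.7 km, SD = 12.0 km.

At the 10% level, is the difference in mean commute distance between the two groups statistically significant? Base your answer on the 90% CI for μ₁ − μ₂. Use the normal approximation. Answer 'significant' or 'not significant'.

significant

Standard errors of each mean: 8.2/√153 = 0.6629 and 12.0/√238 = 0.7778.
SE(x̄₁ − x̄₂) = √(0.6629² + 0.7778²) = 1.0220 for independent samples with unequal variances.
With z* = 1.645, the margin is 1.645 × 1.0220 = 1.6812.
x̄₁ − x̄₂ = 8.5 − 28.7 = -20.2000; the interval is -20.2000 ± 1.6812 = (-21.8812, -18.5188).
The interval (-21.8812, -18.5188) does not contain 0, so the difference is significant.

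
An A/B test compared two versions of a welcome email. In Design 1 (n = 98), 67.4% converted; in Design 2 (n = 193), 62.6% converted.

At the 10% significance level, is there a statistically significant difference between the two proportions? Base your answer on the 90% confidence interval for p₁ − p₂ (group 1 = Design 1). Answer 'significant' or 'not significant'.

Each SE is √(p̂(1−p̂)/n): √(0.6740·0.3260/98) = 0.04735 and √(0.6260·0.3740/193) = 0.03483.
SE(p̂₁ − p̂₂) = √(SE₁² + SE₂²) = √(0.0022420225 + 0.0012131289) = 0.05878, since the two samples are independent.
At 90% confidence z* = 1.645; margin = 1.645 × 0.05878 = 0.09669.
The difference is 0.6740 − 0.6260 = 0.0480, so the interval is 0.0480 ± 0.09669 = (-0.04869, 0.14469).
The interval (-0.04869, 0.14469) contains 0, so the difference is not significant.

not significant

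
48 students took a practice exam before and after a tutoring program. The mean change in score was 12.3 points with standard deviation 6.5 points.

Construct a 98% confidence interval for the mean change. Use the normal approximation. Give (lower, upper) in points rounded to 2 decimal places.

Paired design: SE = s_d/√n = 6.5/√48 = 0.9382.
z* = 2.326; margin of error = 2.326 × 0.9382 = 2.1823.
12.3 ± 2.1823 → (10.12, 14.48).

(10.12, 14.48)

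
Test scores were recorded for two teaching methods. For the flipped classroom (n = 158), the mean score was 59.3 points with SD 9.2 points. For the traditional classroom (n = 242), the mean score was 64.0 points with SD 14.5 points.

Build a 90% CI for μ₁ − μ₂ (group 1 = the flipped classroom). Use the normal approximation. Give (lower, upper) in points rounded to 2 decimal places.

Standard errors of each mean: 9.2/√158 = 0.7319 and 14.5/√242 = 0.9321.
SE(x̄₁ − x̄₂) = √(0.7319² + 0.9321²) = 1.1851 for independent samples with unequal variances.
With z* = 1.645, the margin is 1.645 × 1.1851 = 1.9495.
x̄₁ − x̄₂ = 59.3 − 64.0 = -4.7000; the interval is -4.7000 ± 1.9495 = (-6.65, -2.75).

(-6.65, -2.75)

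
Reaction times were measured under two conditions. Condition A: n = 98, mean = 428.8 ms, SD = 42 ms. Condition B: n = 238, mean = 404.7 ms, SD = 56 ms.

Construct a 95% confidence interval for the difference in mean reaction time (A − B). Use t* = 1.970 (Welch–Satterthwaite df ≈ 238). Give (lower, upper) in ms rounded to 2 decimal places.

(13.10, 35.10)

Standard errors of each mean: 42/√98 = 4.2426 and 56/√238 = 3.6299.
SE(x̄₁ − x̄₂) = √(4.2426² + 3.6299²) = 5.5835 for independent samples with unequal variances.
With t* = 1.970, the margin is 1.970 × 5.5835 = 10.9995.
x̄₁ − x̄₂ = 428.8 − 404.7 = 24.1000; the interval is 24.1000 ± 10.9995 = (13.10, 35.10).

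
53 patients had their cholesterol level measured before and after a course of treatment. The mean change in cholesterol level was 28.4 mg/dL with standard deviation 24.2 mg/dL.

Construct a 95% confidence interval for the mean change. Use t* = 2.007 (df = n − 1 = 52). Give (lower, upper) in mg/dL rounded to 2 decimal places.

(21.73, 35.07)

This is a matched-pairs design, so SE = s_d/√n = 24.2/√53 = 3.3241.
Margin = 2.007 × 3.3241 = 6.6715; the interval is 28.4 ± 6.6715 = (21.73, 35.07).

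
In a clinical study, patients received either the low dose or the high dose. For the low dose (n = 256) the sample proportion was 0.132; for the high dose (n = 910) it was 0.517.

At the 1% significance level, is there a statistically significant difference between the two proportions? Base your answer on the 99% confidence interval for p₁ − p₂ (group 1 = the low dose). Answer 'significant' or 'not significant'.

The two standard errors are √(0.1320×0.8680/256) = 0.02116 and √(0.5170×0.4830/910) = 0.01657.
Because the samples are independent, SE_diff = √(0.02116² + 0.01657²) = 0.02688.
Using z* = 2.576 for 99%, ME = 2.576 × 0.02688 = 0.06924.
p̂₁ − p̂₂ = -0.3850; interval -0.3850 ± 0.06924 gives (-0.45424, -0.31576).
The interval (-0.45424, -0.31576) does not contain 0, so the difference is significant.

significant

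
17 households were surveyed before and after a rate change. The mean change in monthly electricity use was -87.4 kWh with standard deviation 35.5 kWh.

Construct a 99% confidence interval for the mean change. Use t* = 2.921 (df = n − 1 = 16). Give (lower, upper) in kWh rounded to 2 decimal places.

(-112.55, -62.25)

This is a matched-pairs design, so SE = s_d/√n = 35.5/√17 = 8.6100.
Margin = 2.921 × 8.6100 = 25.1498; the interval is -87.4 ± 25.1498 = (-112.55, -62.25).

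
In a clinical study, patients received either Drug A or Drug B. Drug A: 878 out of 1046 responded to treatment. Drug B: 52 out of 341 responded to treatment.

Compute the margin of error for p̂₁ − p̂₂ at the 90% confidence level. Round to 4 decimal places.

p̂₁ = 878/1046 = 0.8394 and p̂₂ = 52/341 = 0.1525.
SE₁ = √(p̂₁(1−p̂₁)/n₁) = √(0.8394·0.1606/1046) = 0.01135; SE₂ = √(0.1525·0.8475/341) = 0.01947.
Independent samples: SE of the difference = √(SE₁² + SE₂²) = √(0.0001288225 + 0.0003790809) = 0.02254.
z* for 90% confidence is 1.645, so the margin of error is 1.645 × 0.02254 = 0.03708.

0.0371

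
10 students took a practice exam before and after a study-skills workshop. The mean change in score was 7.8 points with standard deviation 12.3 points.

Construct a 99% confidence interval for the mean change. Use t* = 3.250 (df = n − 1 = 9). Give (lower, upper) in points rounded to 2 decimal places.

Paired design: SE = s_d/√n = 12.3/√10 = 3.8896.
t* = 3.250; margin of error = 3.250 × 3.8896 = 12.6412.
7.8 ± 12.6412 → (-4.84, 20.44).

(-4.84, 20.44)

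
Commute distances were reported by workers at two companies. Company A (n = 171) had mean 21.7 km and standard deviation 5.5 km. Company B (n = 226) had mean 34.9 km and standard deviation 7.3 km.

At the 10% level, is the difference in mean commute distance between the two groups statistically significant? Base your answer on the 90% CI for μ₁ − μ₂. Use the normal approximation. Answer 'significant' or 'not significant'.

significant

Standard errors of each mean: 5.5/√171 = 0.4206 and 7.3/√226 = 0.4856.
SE(x̄₁ − x̄₂) = √(0.4206² + 0.4856²) = 0.6424 for independent samples with unequal variances.
With z* = 1.645, the margin is 1.645 × 0.6424 = 1.0567.
x̄₁ − x̄₂ = 21.7 − 34.9 = -13.2000; the interval is -13.2000 ± 1.0567 = (-14.2567, -12.1433).
The interval (-14.2567, -12.1433) does not contain 0, so the difference is significant.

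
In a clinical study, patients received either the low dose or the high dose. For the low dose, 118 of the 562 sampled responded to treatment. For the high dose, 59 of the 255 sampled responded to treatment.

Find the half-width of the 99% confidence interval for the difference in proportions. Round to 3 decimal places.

First, p̂₁ = 118/562 = 0.2100; p̂₂ = 59/255 = 0.2314.
The two standard errors are √(0.2100×0.7900/562) = 0.01718 and √(0.2314×0.7686/255) = 0.02641.
Because the samples are independent, SE_diff = √(0.01718² + 0.02641²) = 0.03151.
Using z* = 2.576 for 99%, ME = 2.576 × 0.03151 = 0.08117.

0.081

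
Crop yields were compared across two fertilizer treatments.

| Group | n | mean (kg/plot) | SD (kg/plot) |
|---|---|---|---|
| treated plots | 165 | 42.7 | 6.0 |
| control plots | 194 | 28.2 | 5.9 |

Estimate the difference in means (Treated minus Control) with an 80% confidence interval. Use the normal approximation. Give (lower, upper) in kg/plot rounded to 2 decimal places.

Standard errors of each mean: 6.0/√165 = 0.4671 and 5.9/√194 = 0.4236.
SE(x̄₁ − x̄₂) = √(0.4671² + 0.4236²) = 0.6306 for independent samples with unequal variances.
With z* = 1.282, the margin is 1.282 × 0.6306 = 0.8084.
x̄₁ − x̄₂ = 42.7 − 28.2 = 14.5000; the interval is 14.5000 ± 0.8084 = (13.69, 15.31).

(13.69, 15.31)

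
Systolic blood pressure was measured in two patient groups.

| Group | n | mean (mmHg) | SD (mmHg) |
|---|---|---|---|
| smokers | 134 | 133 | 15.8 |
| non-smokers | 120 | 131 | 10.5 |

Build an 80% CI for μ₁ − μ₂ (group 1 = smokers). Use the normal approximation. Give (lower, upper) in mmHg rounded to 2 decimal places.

Per-group SEs: s₁/√n₁ = 15.8/√134 = 1.3649, s₂/√n₂ = 10.5/√120 = 0.9585.
Unpooled SE of the difference: √(1.86295201 + 0.91872225) = 1.6678.
Margin of error = z* · SE = 1.282 × 1.6678 = 2.1381.
x̄₁ − x̄₂ = 133 − 131 = 2.0000.
CI: 2.0000 ± 2.1381 = (-0.14, 4.14).

(-0.14, 4.14)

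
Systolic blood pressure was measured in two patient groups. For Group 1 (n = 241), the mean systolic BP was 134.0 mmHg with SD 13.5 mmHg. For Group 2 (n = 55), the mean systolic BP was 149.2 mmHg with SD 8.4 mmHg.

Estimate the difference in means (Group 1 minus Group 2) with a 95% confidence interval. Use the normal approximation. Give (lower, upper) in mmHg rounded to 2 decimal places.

(-18.00, -12.40)

SE₁ = s₁/√n₁ = 13.5/√241 = 0.8696; SE₂ = 8.4/√55 = 1.1327.
Independent samples, unequal variances: SE_diff = √(SE₁² + SE₂²) = √(0.75620416 + 1.28300929) = 1.4280.
z* = 1.960, so margin of error = 1.960 × 1.4280 = 2.7989.
Difference in means = 134.0 − 149.2 = -15.2000.
-15.2000 ± 2.7989 → (-18.00, -12.40).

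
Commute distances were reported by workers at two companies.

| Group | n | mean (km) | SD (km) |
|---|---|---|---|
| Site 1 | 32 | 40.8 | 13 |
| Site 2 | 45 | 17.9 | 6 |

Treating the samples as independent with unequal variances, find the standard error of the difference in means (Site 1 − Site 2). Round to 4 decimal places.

2.4660

Standard errors of each mean: 13/√32 = 2.2981 and 6/√45 = 0.8944.
SE(x̄₁ − x̄₂) = √(2.2981² + 0.8944²) = 2.4660 for independent samples with unequal variances.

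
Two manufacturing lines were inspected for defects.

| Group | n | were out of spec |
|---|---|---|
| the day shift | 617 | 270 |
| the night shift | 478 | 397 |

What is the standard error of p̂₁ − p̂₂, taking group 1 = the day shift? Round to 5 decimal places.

0.02633

First, p̂₁ = 270/617 = 0.4376; p̂₂ = 397/478 = 0.8305.
The two standard errors are √(0.4376×0.5624/617) = 0.01997 and √(0.8305×0.1695/478) = 0.01716.
Because the samples are independent, SE_diff = √(0.01997² + 0.01716²) = 0.02633.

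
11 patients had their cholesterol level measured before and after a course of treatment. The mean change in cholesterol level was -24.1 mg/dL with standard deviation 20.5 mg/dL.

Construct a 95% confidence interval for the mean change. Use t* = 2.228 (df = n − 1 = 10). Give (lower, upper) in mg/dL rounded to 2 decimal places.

This is a matched-pairs design, so SE = s_d/√n = 20.5/√11 = 6.1810.
Margin = 2.228 × 6.1810 = 13.7713; the interval is -24.1 ± 13.7713 = (-37.87, -10.33).

(-37.87, -10.33)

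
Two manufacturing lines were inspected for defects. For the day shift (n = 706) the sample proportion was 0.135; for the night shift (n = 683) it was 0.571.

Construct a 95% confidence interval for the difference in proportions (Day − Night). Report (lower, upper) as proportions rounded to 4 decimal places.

(-0.4809, -0.3911)

SE₁ = √(p̂₁(1−p̂₁)/n₁) = √(0.1350·0.8650/706) = 0.01286; SE₂ = √(0.5710·0.4290/683) = 0.01894.
Independent samples: SE of the difference = √(SE₁² + SE₂²) = √(0.0001653796 + 0.0003587236) = 0.02289.
z* for 95% confidence is 1.960, so the margin of error is 1.960 × 0.02289 = 0.04486.
Point estimate p̂₁ − p̂₂ = 0.1350 − 0.5710 = -0.4360.
-0.4360 ± 0.04486 → (-0.4809, -0.3911).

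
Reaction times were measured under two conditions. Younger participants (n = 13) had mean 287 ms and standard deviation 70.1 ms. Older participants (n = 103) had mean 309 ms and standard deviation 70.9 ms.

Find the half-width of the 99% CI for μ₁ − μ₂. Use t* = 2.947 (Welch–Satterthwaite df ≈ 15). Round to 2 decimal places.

Per-group SEs: s₁/√n₁ = 70.1/√13 = 19.4422, s₂/√n₂ = 70.9/√103 = 6.9860.
Unpooled SE of the difference: √(377.99914084 + 48.804196) = 20.6592.
Margin of error = t* · SE = 2.947 × 20.6592 = 60.8827.

60.88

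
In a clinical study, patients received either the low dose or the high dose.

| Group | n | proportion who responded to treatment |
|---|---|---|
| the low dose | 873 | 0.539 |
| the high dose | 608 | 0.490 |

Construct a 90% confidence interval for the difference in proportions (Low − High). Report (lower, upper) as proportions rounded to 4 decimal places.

(0.0056, 0.0924)

SE₁ = √(p̂₁(1−p̂₁)/n₁) = √(0.5390·0.4610/873) = 0.01687; SE₂ = √(0.4900·0.5100/608) = 0.02027.
Independent samples: SE of the difference = √(SE₁² + SE₂²) = √(0.0002845969 + 0.0004108729) = 0.02637.
z* for 90% confidence is 1.645, so the margin of error is 1.645 × 0.02637 = 0.04338.
Point estimate p̂₁ − p̂₂ = 0.5390 − 0.4900 = 0.0490.
0.0490 ± 0.04338 → (0.0056, 0.0924).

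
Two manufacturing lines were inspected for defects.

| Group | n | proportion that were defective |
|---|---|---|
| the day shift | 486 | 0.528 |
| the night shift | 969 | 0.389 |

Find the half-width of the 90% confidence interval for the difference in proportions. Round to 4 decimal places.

Each SE is √(p̂(1−p̂)/n): √(0.5280·0.4720/486) = 0.02264 and √(0.3890·0.6110/969) = 0.01566.
SE(p̂₁ − p̂₂) = √(SE₁² + SE₂²) = √(0.0005125696 + 0.0002452356) = 0.02753, since the two samples are independent.
At 90% confidence z* = 1.645; margin = 1.645 × 0.02753 = 0.04529.

0.0453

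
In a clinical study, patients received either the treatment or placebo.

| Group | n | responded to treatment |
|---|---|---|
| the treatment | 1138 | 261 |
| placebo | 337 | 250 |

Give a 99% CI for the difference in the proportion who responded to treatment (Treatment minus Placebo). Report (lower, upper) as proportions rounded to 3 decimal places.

(-0.582, -0.443)

p̂₁ = 261/1138 = 0.2293 and p̂₂ = 250/337 = 0.7418.
SE₁ = √(p̂₁(1−p̂₁)/n₁) = √(0.2293·0.7707/1138) = 0.01246; SE₂ = √(0.7418·0.2582/337) = 0.02384.
Independent samples: SE of the difference = √(SE₁² + SE₂²) = √(0.0001552516 + 0.0005683456) = 0.02690.
z* for 99% confidence is 2.576, so the margin of error is 2.576 × 0.02690 = 0.06929.
Point estimate p̂₁ − p̂₂ = 0.2293 − 0.7418 = -0.5125.
-0.5125 ± 0.06929 → (-0.582, -0.443).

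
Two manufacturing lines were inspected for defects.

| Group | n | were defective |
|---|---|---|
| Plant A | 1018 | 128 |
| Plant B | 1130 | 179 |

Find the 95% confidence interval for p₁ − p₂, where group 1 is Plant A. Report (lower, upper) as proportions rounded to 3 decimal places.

(-0.062, -0.003)

Sample proportions: 128/1018 = 0.1257, 179/1130 = 0.1584.
Each SE is √(p̂(1−p̂)/n): √(0.1257·0.8743/1018) = 0.01039 and √(0.1584·0.8416/1130) = 0.01086.
SE(p̂₁ − p̂₂) = √(SE₁² + SE₂²) = √(0.0001079521 + 0.0001179396) = 0.01503, since the two samples are independent.
At 95% confidence z* = 1.960; margin = 1.960 × 0.01503 = 0.02946.
The difference is 0.1257 − 0.1584 = -0.0327, so the interval is -0.0327 ± 0.02946 = (-0.062, -0.003).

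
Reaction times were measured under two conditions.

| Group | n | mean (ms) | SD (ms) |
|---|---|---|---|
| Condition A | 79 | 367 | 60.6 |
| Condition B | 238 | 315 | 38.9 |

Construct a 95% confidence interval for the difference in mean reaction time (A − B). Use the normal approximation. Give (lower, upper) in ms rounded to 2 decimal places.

SE₁ = s₁/√n₁ = 60.6/√79 = 6.8180; SE₂ = 38.9/√238 = 2.5215.
Independent samples, unequal variances: SE_diff = √(SE₁² + SE₂²) = √(46.485124 + 6.35796225) = 7.2693.
z* = 1.960, so margin of error = 1.960 × 7.2693 = 14.2478.
Difference in means = 367 − 315 = 52.0000.
52.0000 ± 14.2478 → (37.75, 66.25).

(37.75, 66.25)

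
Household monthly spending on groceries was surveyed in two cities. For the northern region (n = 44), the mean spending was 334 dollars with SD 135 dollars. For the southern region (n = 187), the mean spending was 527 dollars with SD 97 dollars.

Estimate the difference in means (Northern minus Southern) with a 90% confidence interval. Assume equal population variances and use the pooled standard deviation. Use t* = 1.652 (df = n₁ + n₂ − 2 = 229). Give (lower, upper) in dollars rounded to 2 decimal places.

(-222.12, -163.88)

Pooled variance s_p² = [43·135² + 186·97²] / (44+187−2) = 11064.4061, so s_p = 105.1875.
SE_diff = s_p·√(1/n₁ + 1/n₂) = 105.1875·√(1/44 + 1/187) = 17.6248.
t* = 1.652; margin = 1.652 × 17.6248 = 29.1162.
Difference = 334 − 527 = -193.0000.
-193.0000 ± 29.1162 → (-222.12, -163.88).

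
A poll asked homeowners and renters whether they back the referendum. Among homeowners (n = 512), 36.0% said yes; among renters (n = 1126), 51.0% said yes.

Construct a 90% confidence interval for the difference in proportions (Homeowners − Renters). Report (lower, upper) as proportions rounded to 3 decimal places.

(-0.193, -0.107)

Each SE is √(p̂(1−p̂)/n): √(0.3600·0.6400/512) = 0.02121 and √(0.5100·0.4900/1126) = 0.01490.
SE(p̂₁ − p̂₂) = √(SE₁² + SE₂²) = √(0.0004498641 + 0.00022201) = 0.02592, since the two samples are independent.
At 90% confidence z* = 1.645; margin = 1.645 × 0.02592 = 0.04264.
The difference is 0.3600 − 0.5100 = -0.1500, so the interval is -0.1500 ± 0.04264 = (-0.193, -0.107).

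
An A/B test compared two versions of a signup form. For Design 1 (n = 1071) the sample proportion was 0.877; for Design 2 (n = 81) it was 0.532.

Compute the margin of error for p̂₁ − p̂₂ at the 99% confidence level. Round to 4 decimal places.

0.1451

The two standard errors are √(0.8770×0.1230/1071) = 0.01004 and √(0.5320×0.4680/81) = 0.05544.
Because the samples are independent, SE_diff = √(0.01004² + 0.05544²) = 0.05634.
Using z* = 2.576 for 99%, ME = 2.576 × 0.05634 = 0.14513.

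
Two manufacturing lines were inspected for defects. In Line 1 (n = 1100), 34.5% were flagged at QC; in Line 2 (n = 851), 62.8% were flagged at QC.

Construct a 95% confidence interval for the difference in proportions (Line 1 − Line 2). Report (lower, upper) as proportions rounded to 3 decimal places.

The two standard errors are √(0.3450×0.6550/1100) = 0.01433 and √(0.6280×0.3720/851) = 0.01657.
Because the samples are independent, SE_diff = √(0.01433² + 0.01657²) = 0.02191.
Using z* = 1.960 for 95%, ME = 1.960 × 0.02191 = 0.04294.
p̂₁ − p̂₂ = -0.2830; interval -0.2830 ± 0.04294 gives (-0.326, -0.240).

(-0.326, -0.240)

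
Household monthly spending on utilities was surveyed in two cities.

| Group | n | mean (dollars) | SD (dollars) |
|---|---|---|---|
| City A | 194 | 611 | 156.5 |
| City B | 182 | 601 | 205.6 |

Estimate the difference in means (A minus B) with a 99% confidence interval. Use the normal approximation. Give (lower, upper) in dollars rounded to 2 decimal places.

Per-group SEs: s₁/√n₁ = 156.5/√194 = 11.2360, s₂/√n₂ = 205.6/√182 = 15.2401.
Unpooled SE of the difference: √(126.247696 + 232.26064801) = 18.9343.
Margin of error = z* · SE = 2.576 × 18.9343 = 48.7748.
x̄₁ − x̄₂ = 611 − 601 = 10.0000.
CI: 10.0000 ± 48.7748 = (-38.77, 58.77).

(-38.77, 58.77)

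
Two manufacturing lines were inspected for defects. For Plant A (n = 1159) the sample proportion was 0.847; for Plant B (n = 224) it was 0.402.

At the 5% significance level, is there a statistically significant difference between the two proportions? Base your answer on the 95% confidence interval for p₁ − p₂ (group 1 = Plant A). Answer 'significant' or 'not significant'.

significant

Each SE is √(p̂(1−p̂)/n): √(0.8470·0.1530/1159) = 0.01057 and √(0.4020·0.5980/224) = 0.03276.
SE(p̂₁ − p̂₂) = √(SE₁² + SE₂²) = √(0.0001117249 + 0.0010732176) = 0.03442, since the two samples are independent.
At 95% confidence z* = 1.960; margin = 1.960 × 0.03442 = 0.06746.
The difference is 0.8470 − 0.4020 = 0.4450, so the interval is 0.4450 ± 0.06746 = (0.37754, 0.51246).
The interval (0.37754, 0.51246) does not contain 0, so the difference is significant.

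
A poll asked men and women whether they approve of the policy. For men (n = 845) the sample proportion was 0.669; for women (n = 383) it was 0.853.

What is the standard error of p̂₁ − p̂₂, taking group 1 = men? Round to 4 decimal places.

0.0243

SE₁ = √(p̂₁(1−p̂₁)/n₁) = √(0.6690·0.3310/845) = 0.01619; SE₂ = √(0.8530·0.1470/383) = 0.01809.
Independent samples: SE of the difference = √(SE₁² + SE₂²) = √(0.0002621161 + 0.0003272481) = 0.02428.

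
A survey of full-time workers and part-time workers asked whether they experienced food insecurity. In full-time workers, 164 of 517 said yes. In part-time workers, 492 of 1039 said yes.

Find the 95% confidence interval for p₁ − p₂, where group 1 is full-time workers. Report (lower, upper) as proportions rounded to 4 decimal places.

(-0.2066, -0.1060)

Sample proportions: 164/517 = 0.3172, 492/1039 = 0.4735.
Each SE is √(p̂(1−p̂)/n): √(0.3172·0.6828/517) = 0.02047 and √(0.4735·0.5265/1039) = 0.01549.
SE(p̂₁ − p̂₂) = √(SE₁² + SE₂²) = √(0.0004190209 + 0.0002399401) = 0.02567, since the two samples are independent.
At 95% confidence z* = 1.960; margin = 1.960 × 0.02567 = 0.05031.
The difference is 0.3172 − 0.4735 = -0.1563, so the interval is -0.1563 ± 0.05031 = (-0.2066, -0.1060).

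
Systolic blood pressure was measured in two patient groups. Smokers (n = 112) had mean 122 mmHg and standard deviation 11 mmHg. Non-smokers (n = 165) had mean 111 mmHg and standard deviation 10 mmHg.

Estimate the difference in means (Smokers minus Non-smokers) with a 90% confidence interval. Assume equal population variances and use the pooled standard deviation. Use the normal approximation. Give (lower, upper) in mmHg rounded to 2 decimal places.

(8.90, 13.10)

Pooled variance s_p² = [111·11² + 164·10²] / (112+165−2) = 108.4764, so s_p = 10.4152.
SE_diff = s_p·√(1/n₁ + 1/n₂) = 10.4152·√(1/112 + 1/165) = 1.2751.
z* = 1.645; margin = 1.645 × 1.2751 = 2.0975.
Difference = 122 − 111 = 11.0000.
11.0000 ± 2.0975 → (8.90, 13.10).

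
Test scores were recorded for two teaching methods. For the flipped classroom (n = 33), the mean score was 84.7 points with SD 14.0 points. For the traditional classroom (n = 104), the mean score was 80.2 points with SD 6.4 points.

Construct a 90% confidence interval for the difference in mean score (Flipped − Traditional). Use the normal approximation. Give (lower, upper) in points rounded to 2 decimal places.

(0.36, 8.64)

Standard errors of each mean: 14.0/√33 = 2.4371 and 6.4/√104 = 0.6276.
SE(x̄₁ − x̄₂) = √(2.4371² + 0.6276²) = 2.5166 for independent samples with unequal variances.
With z* = 1.645, the margin is 1.645 × 2.5166 = 4.1398.
x̄₁ − x̄₂ = 84.7 − 80.2 = 4.5000; the interval is 4.5000 ± 4.1398 = (0.36, 8.64).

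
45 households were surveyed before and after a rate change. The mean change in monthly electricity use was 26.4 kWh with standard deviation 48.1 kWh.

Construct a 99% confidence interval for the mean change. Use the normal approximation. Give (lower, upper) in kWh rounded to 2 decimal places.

(7.93, 44.87)

This is a matched-pairs design, so SE = s_d/√n = 48.1/√45 = 7.1703.
Margin = 2.576 × 7.1703 = 18.4707; the interval is 26.4 ± 18.4707 = (7.93, 44.87).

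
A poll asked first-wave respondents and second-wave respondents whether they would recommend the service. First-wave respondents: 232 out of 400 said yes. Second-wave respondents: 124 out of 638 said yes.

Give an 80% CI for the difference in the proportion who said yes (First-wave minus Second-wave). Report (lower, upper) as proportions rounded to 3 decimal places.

Sample proportions: 232/400 = 0.5800, 124/638 = 0.1944.
Each SE is √(p̂(1−p̂)/n): √(0.5800·0.4200/400) = 0.02468 and √(0.1944·0.8056/638) = 0.01567.
SE(p̂₁ − p̂₂) = √(SE₁² + SE₂²) = √(0.0006091024 + 0.0002455489) = 0.02923, since the two samples are independent.
At 80% confidence z* = 1.282; margin = 1.282 × 0.02923 = 0.03747.
The difference is 0.5800 − 0.1944 = 0.3856, so the interval is 0.3856 ± 0.03747 = (0.348, 0.423).

(0.348, 0.423)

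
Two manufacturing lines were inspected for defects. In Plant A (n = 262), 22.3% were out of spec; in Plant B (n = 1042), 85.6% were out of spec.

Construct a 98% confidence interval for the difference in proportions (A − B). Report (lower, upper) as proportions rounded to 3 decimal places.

(-0.698, -0.568)

The two standard errors are √(0.2230×0.7770/262) = 0.02572 and √(0.8560×0.1440/1042) = 0.01088.
Because the samples are independent, SE_diff = √(0.02572² + 0.01088²) = 0.02793.
Using z* = 2.326 for 98%, ME = 2.326 × 0.02793 = 0.06497.
p̂₁ − p̂₂ = -0.6330; interval -0.6330 ± 0.06497 gives (-0.698, -0.568).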